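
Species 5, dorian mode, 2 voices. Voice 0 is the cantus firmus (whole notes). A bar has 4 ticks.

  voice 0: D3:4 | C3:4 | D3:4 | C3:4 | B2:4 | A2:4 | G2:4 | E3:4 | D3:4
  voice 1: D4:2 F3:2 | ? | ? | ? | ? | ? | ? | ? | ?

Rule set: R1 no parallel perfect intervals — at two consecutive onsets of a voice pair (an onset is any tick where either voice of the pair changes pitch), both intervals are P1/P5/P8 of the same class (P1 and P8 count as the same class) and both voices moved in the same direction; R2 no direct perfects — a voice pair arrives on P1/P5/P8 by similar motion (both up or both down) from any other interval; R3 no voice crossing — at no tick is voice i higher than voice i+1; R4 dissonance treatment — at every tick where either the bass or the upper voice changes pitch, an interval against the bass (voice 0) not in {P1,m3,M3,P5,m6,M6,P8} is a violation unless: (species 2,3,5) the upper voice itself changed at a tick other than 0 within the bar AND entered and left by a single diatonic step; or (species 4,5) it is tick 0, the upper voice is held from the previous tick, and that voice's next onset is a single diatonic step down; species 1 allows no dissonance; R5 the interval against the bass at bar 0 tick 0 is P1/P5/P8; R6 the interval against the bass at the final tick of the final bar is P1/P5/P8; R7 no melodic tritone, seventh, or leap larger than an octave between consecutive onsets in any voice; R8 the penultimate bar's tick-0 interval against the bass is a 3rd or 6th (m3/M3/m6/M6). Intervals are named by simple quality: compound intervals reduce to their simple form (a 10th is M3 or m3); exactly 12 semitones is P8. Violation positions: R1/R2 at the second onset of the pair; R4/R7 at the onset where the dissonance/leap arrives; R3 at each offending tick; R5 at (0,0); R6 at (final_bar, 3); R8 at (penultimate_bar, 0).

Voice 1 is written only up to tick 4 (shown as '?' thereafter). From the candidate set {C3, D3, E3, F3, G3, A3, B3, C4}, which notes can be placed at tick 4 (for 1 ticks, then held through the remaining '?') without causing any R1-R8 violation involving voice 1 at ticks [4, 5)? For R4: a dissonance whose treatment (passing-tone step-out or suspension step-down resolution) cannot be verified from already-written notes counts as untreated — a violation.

C3: violates R2
D3: violates R4
E3: legal
F3: violates R4
G3: legal
A3: legal
B3: violates R4,R7
C4: legal

{A3, C4, E3, G3}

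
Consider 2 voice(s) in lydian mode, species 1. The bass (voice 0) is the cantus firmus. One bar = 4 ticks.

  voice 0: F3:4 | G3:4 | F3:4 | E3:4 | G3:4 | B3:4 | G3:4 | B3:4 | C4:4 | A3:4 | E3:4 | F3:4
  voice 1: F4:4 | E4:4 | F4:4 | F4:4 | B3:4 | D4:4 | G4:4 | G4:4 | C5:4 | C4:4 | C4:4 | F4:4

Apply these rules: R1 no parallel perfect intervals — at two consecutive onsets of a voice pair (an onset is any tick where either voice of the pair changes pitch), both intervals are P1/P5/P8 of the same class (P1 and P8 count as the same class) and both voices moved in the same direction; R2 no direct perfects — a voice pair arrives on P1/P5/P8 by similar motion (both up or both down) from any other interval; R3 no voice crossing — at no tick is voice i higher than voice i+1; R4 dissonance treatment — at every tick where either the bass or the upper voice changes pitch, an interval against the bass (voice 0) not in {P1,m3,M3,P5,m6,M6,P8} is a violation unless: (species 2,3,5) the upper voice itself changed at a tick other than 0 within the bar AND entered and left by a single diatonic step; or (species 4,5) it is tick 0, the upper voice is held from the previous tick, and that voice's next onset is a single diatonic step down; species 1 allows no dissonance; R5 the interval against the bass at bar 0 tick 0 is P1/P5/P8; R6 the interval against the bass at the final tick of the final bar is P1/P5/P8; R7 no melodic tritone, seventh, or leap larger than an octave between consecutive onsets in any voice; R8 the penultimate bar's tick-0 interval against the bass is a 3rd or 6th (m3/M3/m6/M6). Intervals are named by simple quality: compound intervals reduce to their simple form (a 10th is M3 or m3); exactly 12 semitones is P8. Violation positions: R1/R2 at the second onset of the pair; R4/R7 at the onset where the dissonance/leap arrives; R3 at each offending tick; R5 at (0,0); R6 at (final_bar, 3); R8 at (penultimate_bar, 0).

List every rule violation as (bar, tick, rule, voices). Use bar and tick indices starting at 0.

(3, 0, R4, (0, 1))
(4, 0, R7, (1,))
(8, 0, R2, (0, 1))
(11, 0, R2, (0, 1))

bar 0: v0=F3 v1=F4 downbeat P8
bar 1: v0=G3 v1=E4 downbeat M6
bar 2: v0=F3 v1=F4 downbeat P8
bar 3: v0=E3 v1=F4 downbeat m2
bar 4: v0=G3 v1=B3 downbeat M3
bar 5: v0=B3 v1=D4 downbeat m3
bar 6: v0=G3 v1=G4 downbeat P8
bar 7: v0=B3 v1=G4 downbeat m6
bar 8: v0=C4 v1=C5 downbeat P8
bar 9: v0=A3 v1=C4 downbeat m3
bar 10: v0=E3 v1=C4 downbeat m6
bar 11: v0=F3 v1=F4 downbeat P8
  -> R4 @ bar 3 tick 0 v(0, 1): E3/F4 m2 untreated
  -> R7 @ bar 4 tick 0 v(1,): F4->B3 leap 6st
  -> R2 @ bar 8 tick 0 v(0, 1): B3/G4 m6 -> C4/C5 P8 similar
  -> R2 @ bar 11 tick 0 v(0, 1): E3/C4 m6 -> F3/F4 P8 similar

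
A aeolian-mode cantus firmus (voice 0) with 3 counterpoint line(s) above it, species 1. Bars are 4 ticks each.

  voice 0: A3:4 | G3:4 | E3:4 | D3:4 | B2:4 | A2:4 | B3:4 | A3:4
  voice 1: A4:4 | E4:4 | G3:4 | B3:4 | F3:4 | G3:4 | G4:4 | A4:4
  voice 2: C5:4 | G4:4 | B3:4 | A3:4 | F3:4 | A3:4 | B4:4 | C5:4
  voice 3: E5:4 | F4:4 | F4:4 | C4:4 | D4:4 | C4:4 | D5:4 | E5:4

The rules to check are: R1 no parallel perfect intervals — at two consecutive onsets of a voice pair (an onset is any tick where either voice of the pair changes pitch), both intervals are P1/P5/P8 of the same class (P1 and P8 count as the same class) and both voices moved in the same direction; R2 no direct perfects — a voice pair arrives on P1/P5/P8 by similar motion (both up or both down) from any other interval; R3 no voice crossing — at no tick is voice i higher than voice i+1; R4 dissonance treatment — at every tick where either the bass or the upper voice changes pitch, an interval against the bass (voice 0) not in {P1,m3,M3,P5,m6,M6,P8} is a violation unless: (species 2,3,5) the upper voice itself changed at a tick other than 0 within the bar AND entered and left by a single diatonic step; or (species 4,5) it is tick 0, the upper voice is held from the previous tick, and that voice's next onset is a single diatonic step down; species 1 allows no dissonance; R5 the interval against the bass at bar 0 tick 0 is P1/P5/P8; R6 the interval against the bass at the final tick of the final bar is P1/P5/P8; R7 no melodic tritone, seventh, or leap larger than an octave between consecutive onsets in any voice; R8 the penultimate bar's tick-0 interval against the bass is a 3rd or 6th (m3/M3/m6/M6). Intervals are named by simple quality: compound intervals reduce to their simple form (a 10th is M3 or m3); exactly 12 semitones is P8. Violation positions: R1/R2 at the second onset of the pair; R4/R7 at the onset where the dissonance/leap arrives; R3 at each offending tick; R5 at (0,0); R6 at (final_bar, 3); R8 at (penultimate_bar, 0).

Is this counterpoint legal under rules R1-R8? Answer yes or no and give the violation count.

bar 0: v0=A3 v1=A4 v2=C5 v3=E5 (P5)
bar 1: v0=G3 v1=E4 v2=G4 v3=F4 (m7)
bar 2: v0=E3 v1=G3 v2=B3 v3=F4 (m2)
bar 3: v0=D3 v1=B3 v2=A3 v3=C4 (m7)
bar 4: v0=B2 v1=F3 v2=F3 v3=D4 (m3)
bar 5: v0=A2 v1=G3 v2=A3 v3=C4 (m3)
bar 6: v0=B3 v1=G4 v2=B4 v3=D5 (m3)
bar 7: v0=A3 v1=A4 v2=C5 v3=E5 (P5)
  R5 @ bar0.0: opens on m3
  R2 @ bar1.0: A3/C5 m3 -> G3/G4 P8 similar
  R3 @ bar1.0: G4 above F4
  R4 @ bar1.0: G3/F4 m7 untreated
  R7 @ bar1.0: E5->F4 leap 11st
  R3 @ bar1.1: G4 above F4
  R3 @ bar1.2: G4 above F4
  R3 @ bar1.3: G4 above F4
  R2 @ bar2.0: G3/G4 P8 -> E3/B3 P5 similar
  R4 @ bar2.0: E3/F4 m2 untreated
  R1 @ bar3.0: E3/B3 P5 -> D3/A3 P5 similar
  R3 @ bar3.0: B3 above A3
  R4 @ bar3.0: D3/C4 m7 untreated
  R3 @ bar3.1: B3 above A3
  R3 @ bar3.2: B3 above A3
  R3 @ bar3.3: B3 above A3
  R2 @ bar4.0: B3/A3 M2 -> F3/F3 P1 similar
  R4 @ bar4.0: B2/F3 TT untreated
  R4 @ bar4.0: B2/F3 TT untreated
  R7 @ bar4.0: B3->F3 leap 6st
  R4 @ bar5.0: A2/G3 m7 untreated
  R1 @ bar6.0: A2/A3 P8 -> B3/B4 P8 similar
  R2 @ bar6.0: G3/C4 P4 -> G4/D5 P5 similar
  R7 @ bar6.0: A2->B3 leap 14st
  R7 @ bar6.0: A3->B4 leap 14st
  R7 @ bar6.0: C4->D5 leap 14st
  R8 @ bar6.0: penult P8 not 3rd/6th
  R1 @ bar7.0: G4/D5 P5 -> A4/E5 P5 similar
  R6 @ bar7.3: closes on m3

No (29 violations)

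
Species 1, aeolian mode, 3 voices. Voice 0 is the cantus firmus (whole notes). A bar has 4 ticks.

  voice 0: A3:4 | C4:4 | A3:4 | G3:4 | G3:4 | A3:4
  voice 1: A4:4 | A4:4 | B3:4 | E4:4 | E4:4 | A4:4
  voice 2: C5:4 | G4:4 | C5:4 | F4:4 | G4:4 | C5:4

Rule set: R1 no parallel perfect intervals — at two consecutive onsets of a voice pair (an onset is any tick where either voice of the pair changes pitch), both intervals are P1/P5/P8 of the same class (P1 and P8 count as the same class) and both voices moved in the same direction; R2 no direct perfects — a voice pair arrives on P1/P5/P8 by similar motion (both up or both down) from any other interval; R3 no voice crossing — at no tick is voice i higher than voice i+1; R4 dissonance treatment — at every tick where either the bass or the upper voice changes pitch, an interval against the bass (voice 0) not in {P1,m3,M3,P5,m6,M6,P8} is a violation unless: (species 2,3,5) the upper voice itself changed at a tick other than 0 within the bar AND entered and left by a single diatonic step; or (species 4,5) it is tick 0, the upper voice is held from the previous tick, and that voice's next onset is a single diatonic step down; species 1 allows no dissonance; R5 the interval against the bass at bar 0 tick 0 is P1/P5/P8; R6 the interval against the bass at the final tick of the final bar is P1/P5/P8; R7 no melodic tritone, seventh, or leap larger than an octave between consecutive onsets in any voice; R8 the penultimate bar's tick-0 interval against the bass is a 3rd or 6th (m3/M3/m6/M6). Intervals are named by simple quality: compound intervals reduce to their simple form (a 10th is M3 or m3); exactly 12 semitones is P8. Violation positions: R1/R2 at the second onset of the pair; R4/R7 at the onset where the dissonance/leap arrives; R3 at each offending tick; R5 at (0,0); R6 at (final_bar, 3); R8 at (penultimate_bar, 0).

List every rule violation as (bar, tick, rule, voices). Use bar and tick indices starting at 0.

(0, 0, R5, (0, 2))
(1, 0, R3, (1, 2))
(1, 1, R3, (1, 2))
(1, 2, R3, (1, 2))
(1, 3, R3, (1, 2))
(2, 0, R4, (0, 1))
(2, 0, R7, (1,))
(3, 0, R4, (0, 2))
(4, 0, R8, (0, 2))
(5, 0, R2, (0, 1))
(5, 3, R6, (0, 2))

bar 0: v0=A3 v1=A4 v2=C5 downbeat m3
bar 1: v0=C4 v1=A4 v2=G4 downbeat P5
bar 2: v0=A3 v1=B3 v2=C5 downbeat m3
bar 3: v0=G3 v1=E4 v2=F4 downbeat m7
bar 4: v0=G3 v1=E4 v2=G4 downbeat P8
bar 5: v0=A3 v1=A4 v2=C5 downbeat m3
  -> R5 @ bar 0 tick 0 v(0, 2): opens on m3
  -> R3 @ bar 1 tick 0 v(1, 2): A4 above G4
  -> R3 @ bar 1 tick 1 v(1, 2): A4 above G4
  -> R3 @ bar 1 tick 2 v(1, 2): A4 above G4
  -> R3 @ bar 1 tick 3 v(1, 2): A4 above G4
  -> R4 @ bar 2 tick 0 v(0, 1): A3/B3 M2 untreated
  -> R7 @ bar 2 tick 0 v(1,): A4->B3 leap 10st
  -> R4 @ bar 3 tick 0 v(0, 2): G3/F4 m7 untreated
  -> R8 @ bar 4 tick 0 v(0, 2): penult P8 not 3rd/6th
  -> R2 @ bar 5 tick 0 v(0, 1): G3/E4 M6 -> A3/A4 P8 similar
  -> R6 @ bar 5 tick 3 v(0, 2): closes on m3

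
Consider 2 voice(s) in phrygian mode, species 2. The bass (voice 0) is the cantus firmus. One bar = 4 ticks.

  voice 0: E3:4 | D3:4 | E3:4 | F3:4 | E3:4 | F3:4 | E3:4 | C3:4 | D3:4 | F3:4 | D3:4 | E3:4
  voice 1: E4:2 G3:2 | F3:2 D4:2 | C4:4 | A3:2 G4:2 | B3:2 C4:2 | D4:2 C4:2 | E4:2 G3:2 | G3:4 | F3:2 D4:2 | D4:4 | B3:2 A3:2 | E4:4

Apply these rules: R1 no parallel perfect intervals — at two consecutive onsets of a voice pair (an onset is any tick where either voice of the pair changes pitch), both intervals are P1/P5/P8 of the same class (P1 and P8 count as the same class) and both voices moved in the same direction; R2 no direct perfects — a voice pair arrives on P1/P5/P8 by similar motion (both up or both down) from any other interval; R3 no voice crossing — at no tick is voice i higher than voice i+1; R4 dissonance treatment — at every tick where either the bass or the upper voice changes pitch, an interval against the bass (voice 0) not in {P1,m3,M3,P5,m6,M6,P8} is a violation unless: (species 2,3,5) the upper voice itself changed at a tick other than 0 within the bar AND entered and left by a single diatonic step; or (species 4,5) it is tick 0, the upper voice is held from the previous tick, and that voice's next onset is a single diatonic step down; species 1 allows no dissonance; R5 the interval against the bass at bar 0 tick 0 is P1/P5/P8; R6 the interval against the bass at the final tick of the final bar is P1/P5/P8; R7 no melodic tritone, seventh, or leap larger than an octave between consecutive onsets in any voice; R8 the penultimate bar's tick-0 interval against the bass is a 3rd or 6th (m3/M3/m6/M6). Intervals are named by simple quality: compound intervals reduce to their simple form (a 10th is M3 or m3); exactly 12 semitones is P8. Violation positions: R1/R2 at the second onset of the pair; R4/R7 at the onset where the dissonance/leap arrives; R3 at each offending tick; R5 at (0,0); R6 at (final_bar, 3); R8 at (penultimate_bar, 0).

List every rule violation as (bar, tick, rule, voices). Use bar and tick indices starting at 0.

bar 0: v0=E3 v1=E4 downbeat P8
bar 1: v0=D3 v1=F3 downbeat m3
bar 2: v0=E3 v1=C4 downbeat m6
bar 3: v0=F3 v1=A3 downbeat M3
bar 4: v0=E3 v1=B3 downbeat P5
bar 5: v0=F3 v1=D4 downbeat M6
bar 6: v0=E3 v1=E4 downbeat P8
bar 7: v0=C3 v1=G3 downbeat P5
bar 8: v0=D3 v1=F3 downbeat m3
bar 9: v0=F3 v1=D4 downbeat M6
bar 10: v0=D3 v1=B3 downbeat M6
bar 11: v0=E3 v1=E4 downbeat P8
  -> R4 @ bar 3 tick 2 v(0, 1): F3/G4 M2 untreated
  -> R7 @ bar 3 tick 2 v(1,): A3->G4 leap 10st
  -> R2 @ bar 4 tick 0 v(0, 1): F3/G4 M2 -> E3/B3 P5 similar
  -> R2 @ bar 11 tick 0 v(0, 1): D3/A3 P5 -> E3/E4 P8 similar

(3, 2, R4, (0, 1))
(3, 2, R7, (1,))
(4, 0, R2, (0, 1))
(11, 0, R2, (0, 1))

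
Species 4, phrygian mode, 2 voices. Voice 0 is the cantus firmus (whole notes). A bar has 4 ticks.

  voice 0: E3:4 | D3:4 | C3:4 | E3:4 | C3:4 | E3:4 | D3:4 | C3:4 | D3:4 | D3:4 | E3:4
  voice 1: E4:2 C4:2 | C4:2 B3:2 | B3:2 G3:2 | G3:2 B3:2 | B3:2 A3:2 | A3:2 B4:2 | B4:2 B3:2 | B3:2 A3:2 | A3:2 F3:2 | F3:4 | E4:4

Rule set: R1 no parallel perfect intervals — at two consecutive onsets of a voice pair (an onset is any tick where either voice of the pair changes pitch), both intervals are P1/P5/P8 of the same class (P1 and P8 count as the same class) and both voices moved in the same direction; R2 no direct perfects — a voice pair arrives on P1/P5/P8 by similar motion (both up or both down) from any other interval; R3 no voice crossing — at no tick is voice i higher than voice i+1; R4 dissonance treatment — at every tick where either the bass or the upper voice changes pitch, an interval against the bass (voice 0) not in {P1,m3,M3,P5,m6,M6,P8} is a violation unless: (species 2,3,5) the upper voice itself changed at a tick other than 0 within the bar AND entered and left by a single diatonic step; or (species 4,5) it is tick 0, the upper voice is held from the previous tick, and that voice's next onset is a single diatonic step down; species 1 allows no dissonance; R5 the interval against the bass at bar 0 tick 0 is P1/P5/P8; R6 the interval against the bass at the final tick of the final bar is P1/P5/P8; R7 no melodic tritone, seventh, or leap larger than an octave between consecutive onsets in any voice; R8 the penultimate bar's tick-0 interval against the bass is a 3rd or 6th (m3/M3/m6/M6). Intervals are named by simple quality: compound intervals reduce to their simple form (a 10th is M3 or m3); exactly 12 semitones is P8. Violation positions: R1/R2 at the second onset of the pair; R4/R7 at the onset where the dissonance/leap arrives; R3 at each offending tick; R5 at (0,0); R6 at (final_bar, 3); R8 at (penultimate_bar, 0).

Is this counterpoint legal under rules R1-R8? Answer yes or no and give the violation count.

No (5 violations)

bar 0: v0=E3 v1=E4 (P8)
bar 1: v0=D3 v1=C4 (m7)
bar 2: v0=C3 v1=B3 (M7)
bar 3: v0=E3 v1=G3 (m3)
bar 4: v0=C3 v1=B3 (M7)
bar 5: v0=E3 v1=A3 (P4)
bar 6: v0=D3 v1=B4 (M6)
bar 7: v0=C3 v1=B3 (M7)
bar 8: v0=D3 v1=A3 (P5)
bar 9: v0=D3 v1=F3 (m3)
bar 10: v0=E3 v1=E4 (P8)
  R4 @ bar2.0: C3/B3 M7 untreated
  R4 @ bar5.0: E3/A3 P4 untreated
  R7 @ bar5.2: A3->B4 leap 14st
  R2 @ bar10.0: D3/F3 m3 -> E3/E4 P8 similar
  R7 @ bar10.0: F3->E4 leap 11st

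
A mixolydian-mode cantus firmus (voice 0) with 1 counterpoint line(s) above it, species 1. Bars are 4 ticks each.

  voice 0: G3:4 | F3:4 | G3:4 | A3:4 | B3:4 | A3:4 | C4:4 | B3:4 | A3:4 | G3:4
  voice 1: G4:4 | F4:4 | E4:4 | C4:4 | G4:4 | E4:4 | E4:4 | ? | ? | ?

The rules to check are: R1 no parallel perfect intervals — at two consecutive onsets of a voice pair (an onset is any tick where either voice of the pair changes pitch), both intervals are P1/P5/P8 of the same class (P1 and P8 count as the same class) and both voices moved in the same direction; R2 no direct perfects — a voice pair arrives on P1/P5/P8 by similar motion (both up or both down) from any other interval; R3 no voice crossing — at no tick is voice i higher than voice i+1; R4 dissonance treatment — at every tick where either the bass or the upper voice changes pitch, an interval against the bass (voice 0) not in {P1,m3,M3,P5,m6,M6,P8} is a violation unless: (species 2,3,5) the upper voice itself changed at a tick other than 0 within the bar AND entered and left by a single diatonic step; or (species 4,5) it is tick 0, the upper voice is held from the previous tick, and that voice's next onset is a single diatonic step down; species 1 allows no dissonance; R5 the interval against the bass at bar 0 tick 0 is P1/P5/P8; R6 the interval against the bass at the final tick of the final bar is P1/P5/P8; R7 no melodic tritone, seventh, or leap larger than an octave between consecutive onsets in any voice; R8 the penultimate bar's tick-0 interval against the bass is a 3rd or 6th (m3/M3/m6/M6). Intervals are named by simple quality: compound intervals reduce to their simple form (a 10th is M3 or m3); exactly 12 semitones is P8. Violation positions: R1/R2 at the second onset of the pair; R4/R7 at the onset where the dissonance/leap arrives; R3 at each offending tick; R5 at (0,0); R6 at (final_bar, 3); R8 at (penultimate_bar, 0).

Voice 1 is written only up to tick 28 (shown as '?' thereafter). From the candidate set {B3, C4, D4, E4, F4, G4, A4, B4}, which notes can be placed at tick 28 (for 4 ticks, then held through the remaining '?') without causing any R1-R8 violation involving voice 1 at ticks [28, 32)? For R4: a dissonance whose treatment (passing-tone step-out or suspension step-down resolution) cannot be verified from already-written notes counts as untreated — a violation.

{B4, D4, G4}

B3: violates R2
C4: violates R4
D4: legal
E4: violates R4
F4: violates R4
G4: legal
A4: violates R4
B4: legal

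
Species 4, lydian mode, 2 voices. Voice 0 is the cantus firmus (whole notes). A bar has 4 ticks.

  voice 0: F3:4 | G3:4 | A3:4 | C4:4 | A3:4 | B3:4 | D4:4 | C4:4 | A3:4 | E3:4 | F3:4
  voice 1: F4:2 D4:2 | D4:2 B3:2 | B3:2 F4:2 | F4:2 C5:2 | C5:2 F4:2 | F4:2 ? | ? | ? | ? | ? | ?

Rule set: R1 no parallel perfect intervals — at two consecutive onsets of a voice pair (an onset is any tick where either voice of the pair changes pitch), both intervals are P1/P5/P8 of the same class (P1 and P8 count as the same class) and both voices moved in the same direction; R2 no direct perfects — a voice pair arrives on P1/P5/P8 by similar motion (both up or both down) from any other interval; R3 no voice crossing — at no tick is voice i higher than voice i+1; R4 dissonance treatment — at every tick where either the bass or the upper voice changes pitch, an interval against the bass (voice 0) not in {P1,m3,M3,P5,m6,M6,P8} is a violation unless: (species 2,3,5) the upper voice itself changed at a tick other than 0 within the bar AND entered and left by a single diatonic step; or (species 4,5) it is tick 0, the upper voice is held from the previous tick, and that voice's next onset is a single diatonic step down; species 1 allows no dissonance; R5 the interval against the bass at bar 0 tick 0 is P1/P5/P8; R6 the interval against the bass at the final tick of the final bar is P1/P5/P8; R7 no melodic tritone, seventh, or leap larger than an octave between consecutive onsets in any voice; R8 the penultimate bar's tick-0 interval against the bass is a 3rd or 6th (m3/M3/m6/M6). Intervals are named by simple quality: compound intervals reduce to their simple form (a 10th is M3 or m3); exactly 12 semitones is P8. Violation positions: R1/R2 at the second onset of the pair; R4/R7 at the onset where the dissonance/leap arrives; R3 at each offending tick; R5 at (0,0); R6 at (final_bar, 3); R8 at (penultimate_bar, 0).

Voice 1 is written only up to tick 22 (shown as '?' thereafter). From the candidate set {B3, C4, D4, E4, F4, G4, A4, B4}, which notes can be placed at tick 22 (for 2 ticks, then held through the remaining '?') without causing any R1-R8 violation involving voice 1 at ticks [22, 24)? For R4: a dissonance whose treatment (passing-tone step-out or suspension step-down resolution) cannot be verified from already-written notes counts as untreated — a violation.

B3: violates R7
C4: violates R4
D4: legal
E4: violates R4
F4: legal
G4: legal
A4: violates R4
B4: violates R7

{D4, F4, G4}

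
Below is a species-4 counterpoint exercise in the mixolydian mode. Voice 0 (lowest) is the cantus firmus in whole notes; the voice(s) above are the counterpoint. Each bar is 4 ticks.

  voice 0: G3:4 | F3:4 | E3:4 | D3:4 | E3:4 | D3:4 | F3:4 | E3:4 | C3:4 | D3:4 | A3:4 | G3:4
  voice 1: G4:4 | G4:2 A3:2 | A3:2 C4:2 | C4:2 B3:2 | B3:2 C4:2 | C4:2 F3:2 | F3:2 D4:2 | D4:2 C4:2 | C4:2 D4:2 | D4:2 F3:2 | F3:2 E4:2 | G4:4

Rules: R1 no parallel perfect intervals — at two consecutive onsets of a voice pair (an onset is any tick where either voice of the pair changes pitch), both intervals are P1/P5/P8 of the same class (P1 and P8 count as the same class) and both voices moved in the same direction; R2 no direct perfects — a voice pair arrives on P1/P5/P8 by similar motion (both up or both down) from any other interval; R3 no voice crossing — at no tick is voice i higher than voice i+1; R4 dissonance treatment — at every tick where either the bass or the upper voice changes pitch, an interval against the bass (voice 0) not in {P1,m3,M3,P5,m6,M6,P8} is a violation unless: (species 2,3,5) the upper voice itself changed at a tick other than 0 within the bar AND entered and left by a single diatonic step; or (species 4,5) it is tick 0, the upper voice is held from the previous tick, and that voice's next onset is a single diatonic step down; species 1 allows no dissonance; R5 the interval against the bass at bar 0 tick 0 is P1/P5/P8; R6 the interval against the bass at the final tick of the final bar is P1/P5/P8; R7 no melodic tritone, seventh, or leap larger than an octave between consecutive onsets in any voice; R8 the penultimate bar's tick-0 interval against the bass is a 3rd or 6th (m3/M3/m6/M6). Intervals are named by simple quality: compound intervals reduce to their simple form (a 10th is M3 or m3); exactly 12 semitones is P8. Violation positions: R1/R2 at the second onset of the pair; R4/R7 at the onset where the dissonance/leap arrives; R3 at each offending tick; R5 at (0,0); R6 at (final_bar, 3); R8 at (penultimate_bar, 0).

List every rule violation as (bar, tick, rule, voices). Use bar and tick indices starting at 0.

(1, 0, R4, (0, 1))
(1, 2, R7, (1,))
(2, 0, R4, (0, 1))
(5, 0, R4, (0, 1))
(8, 2, R4, (0, 1))
(10, 0, R3, (0, 1))
(10, 1, R3, (0, 1))
(10, 2, R7, (1,))

bar 0: v0=G3 v1=G4 downbeat P8
bar 1: v0=F3 v1=G4 downbeat M2
bar 2: v0=E3 v1=A3 downbeat P4
bar 3: v0=D3 v1=C4 downbeat m7
bar 4: v0=E3 v1=B3 downbeat P5
bar 5: v0=D3 v1=C4 downbeat m7
bar 6: v0=F3 v1=F3 downbeat P1
bar 7: v0=E3 v1=D4 downbeat m7
bar 8: v0=C3 v1=C4 downbeat P8
bar 9: v0=D3 v1=D4 downbeat P8
bar 10: v0=A3 v1=F3 downbeat M3
bar 11: v0=G3 v1=G4 downbeat P8
  -> R4 @ bar 1 tick 0 v(0, 1): F3/G4 M2 untreated
  -> R7 @ bar 1 tick 2 v(1,): G4->A3 leap 10st
  -> R4 @ bar 2 tick 0 v(0, 1): E3/A3 P4 untreated
  -> R4 @ bar 5 tick 0 v(0, 1): D3/C4 m7 untreated
  -> R4 @ bar 8 tick 2 v(0, 1): C3/D4 M2 untreated
  -> R3 @ bar 10 tick 0 v(0, 1): A3 above F3
  -> R3 @ bar 10 tick 1 v(0, 1): A3 above F3
  -> R7 @ bar 10 tick 2 v(1,): F3->E4 leap 11st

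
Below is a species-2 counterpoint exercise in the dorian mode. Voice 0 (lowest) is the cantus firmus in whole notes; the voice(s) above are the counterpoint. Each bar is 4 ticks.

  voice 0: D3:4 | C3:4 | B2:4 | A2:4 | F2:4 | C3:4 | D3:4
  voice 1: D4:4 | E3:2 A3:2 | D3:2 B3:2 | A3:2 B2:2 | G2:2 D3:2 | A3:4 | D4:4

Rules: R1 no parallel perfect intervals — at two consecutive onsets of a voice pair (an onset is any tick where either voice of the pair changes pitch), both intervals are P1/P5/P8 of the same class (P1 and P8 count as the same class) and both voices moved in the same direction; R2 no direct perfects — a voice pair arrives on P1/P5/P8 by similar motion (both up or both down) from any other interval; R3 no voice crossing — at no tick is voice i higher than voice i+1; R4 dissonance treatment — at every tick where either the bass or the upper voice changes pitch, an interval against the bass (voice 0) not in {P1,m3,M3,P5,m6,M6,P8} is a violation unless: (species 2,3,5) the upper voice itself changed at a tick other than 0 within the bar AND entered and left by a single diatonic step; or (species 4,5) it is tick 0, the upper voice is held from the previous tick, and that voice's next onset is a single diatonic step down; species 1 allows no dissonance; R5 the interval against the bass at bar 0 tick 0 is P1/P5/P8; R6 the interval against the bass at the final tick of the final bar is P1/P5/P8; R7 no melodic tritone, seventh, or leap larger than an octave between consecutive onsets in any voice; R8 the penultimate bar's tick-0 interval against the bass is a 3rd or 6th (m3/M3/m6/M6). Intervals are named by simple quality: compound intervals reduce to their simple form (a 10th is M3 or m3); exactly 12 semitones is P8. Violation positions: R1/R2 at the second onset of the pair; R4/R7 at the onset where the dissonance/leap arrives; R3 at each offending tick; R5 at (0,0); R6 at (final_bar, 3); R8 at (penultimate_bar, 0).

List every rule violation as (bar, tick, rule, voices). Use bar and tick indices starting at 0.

(1, 0, R7, (1,))
(3, 0, R1, (0, 1))
(3, 2, R4, (0, 1))
(3, 2, R7, (1,))
(4, 0, R4, (0, 1))
(6, 0, R2, (0, 1))

bar 0: v0=D3 v1=D4 downbeat P8
bar 1: v0=C3 v1=E3 downbeat M3
bar 2: v0=B2 v1=D3 downbeat m3
bar 3: v0=A2 v1=A3 downbeat P8
bar 4: v0=F2 v1=G2 downbeat M2
bar 5: v0=C3 v1=A3 downbeat M6
bar 6: v0=D3 v1=D4 downbeat P8
  -> R7 @ bar 1 tick 0 v(1,): D4->E3 leap 10st
  -> R1 @ bar 3 tick 0 v(0, 1): B2/B3 P8 -> A2/A3 P8 similar
  -> R4 @ bar 3 tick 2 v(0, 1): A2/B2 M2 untreated
  -> R7 @ bar 3 tick 2 v(1,): A3->B2 leap 10st
  -> R4 @ bar 4 tick 0 v(0, 1): F2/G2 M2 untreated
  -> R2 @ bar 6 tick 0 v(0, 1): C3/A3 M6 -> D3/D4 P8 similar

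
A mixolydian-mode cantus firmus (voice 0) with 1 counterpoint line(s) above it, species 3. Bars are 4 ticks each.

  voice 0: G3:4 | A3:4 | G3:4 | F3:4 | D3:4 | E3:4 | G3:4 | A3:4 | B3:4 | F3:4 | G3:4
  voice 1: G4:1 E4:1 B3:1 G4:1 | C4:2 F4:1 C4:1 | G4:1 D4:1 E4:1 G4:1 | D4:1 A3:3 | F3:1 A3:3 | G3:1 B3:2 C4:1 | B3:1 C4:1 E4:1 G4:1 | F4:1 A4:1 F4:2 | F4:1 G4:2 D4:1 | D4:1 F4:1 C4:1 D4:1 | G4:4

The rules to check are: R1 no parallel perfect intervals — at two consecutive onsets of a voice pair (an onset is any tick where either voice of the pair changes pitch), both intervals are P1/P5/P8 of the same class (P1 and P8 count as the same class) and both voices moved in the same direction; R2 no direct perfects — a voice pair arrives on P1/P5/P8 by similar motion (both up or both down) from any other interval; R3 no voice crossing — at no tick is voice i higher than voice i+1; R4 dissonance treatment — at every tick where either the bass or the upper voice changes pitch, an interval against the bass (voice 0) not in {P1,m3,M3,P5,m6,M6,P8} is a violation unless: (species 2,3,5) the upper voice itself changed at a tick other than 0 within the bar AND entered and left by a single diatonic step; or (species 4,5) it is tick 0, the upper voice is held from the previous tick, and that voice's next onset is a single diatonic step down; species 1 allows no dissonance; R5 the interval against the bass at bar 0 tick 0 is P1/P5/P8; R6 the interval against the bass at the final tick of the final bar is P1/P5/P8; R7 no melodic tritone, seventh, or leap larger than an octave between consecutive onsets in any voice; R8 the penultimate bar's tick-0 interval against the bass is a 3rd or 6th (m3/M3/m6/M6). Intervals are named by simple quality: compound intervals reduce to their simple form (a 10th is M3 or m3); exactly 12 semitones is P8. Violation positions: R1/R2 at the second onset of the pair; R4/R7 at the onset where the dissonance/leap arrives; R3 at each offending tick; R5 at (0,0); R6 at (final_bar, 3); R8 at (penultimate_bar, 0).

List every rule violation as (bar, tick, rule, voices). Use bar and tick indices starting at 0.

(6, 1, R4, (0, 1))
(8, 0, R4, (0, 1))
(9, 0, R7, (0,))
(10, 0, R2, (0, 1))

bar 0: v0=G3 v1=G4 downbeat P8
bar 1: v0=A3 v1=C4 downbeat m3
bar 2: v0=G3 v1=G4 downbeat P8
bar 3: v0=F3 v1=D4 downbeat M6
bar 4: v0=D3 v1=F3 downbeat m3
bar 5: v0=E3 v1=G3 downbeat m3
bar 6: v0=G3 v1=B3 downbeat M3
bar 7: v0=A3 v1=F4 downbeat m6
bar 8: v0=B3 v1=F4 downbeat TT
bar 9: v0=F3 v1=D4 downbeat M6
bar 10: v0=G3 v1=G4 downbeat P8
  -> R4 @ bar 6 tick 1 v(0, 1): G3/C4 P4 untreated
  -> R4 @ bar 8 tick 0 v(0, 1): B3/F4 TT untreated
  -> R7 @ bar 9 tick 0 v(0,): B3->F3 leap 6st
  -> R2 @ bar 10 tick 0 v(0, 1): F3/D4 M6 -> G3/G4 P8 similar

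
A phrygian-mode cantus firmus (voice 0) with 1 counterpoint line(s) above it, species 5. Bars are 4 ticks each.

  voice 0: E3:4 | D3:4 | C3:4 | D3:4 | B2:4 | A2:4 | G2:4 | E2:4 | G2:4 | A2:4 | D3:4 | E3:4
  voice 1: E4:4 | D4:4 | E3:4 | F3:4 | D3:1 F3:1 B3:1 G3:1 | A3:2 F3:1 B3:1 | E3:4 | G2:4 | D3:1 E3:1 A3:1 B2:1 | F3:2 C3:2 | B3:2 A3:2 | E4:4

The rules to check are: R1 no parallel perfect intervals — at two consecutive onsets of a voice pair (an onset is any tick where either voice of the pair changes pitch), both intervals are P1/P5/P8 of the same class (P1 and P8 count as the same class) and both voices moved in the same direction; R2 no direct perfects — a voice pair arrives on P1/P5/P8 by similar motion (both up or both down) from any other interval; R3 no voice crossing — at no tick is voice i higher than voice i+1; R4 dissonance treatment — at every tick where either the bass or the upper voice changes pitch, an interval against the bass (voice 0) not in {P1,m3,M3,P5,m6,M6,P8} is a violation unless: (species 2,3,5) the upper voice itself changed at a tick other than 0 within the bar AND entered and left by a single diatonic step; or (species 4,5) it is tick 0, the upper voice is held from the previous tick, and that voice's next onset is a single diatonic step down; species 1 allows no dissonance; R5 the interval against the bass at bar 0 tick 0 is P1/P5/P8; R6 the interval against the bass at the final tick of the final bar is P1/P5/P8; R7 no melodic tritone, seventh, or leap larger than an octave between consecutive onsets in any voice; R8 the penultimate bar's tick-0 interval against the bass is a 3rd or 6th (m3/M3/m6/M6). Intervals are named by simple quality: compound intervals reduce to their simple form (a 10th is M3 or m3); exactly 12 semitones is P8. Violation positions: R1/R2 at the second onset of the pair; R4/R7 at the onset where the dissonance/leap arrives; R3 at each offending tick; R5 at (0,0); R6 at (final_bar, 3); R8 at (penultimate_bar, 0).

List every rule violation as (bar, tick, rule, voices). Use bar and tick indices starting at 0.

bar 0: v0=E3 v1=E4 downbeat P8
bar 1: v0=D3 v1=D4 downbeat P8
bar 2: v0=C3 v1=E3 downbeat M3
bar 3: v0=D3 v1=F3 downbeat m3
bar 4: v0=B2 v1=D3 downbeat m3
bar 5: v0=A2 v1=A3 downbeat P8
bar 6: v0=G2 v1=E3 downbeat M6
bar 7: v0=E2 v1=G2 downbeat m3
bar 8: v0=G2 v1=D3 downbeat P5
bar 9: v0=A2 v1=F3 downbeat m6
bar 10: v0=D3 v1=B3 downbeat M6
bar 11: v0=E3 v1=E4 downbeat P8
  -> R1 @ bar 1 tick 0 v(0, 1): E3/E4 P8 -> D3/D4 P8 similar
  -> R7 @ bar 2 tick 0 v(1,): D4->E3 leap 10st
  -> R4 @ bar 4 tick 1 v(0, 1): B2/F3 TT untreated
  -> R7 @ bar 4 tick 2 v(1,): F3->B3 leap 6st
  -> R4 @ bar 5 tick 3 v(0, 1): A2/B3 M2 untreated
  -> R7 @ bar 5 tick 3 v(1,): F3->B3 leap 6st
  -> R2 @ bar 8 tick 0 v(0, 1): E2/G2 m3 -> G2/D3 P5 similar
  -> R4 @ bar 8 tick 2 v(0, 1): G2/A3 M2 untreated
  -> R7 @ bar 8 tick 3 v(1,): A3->B2 leap 10st
  -> R7 @ bar 9 tick 0 v(1,): B2->F3 leap 6st
  -> R7 @ bar 10 tick 0 v(1,): C3->B3 leap 11st
  -> R2 @ bar 11 tick 0 v(0, 1): D3/A3 P5 -> E3/E4 P8 similar

(1, 0, R1, (0, 1))
(2, 0, R7, (1,))
(4, 1, R4, (0, 1))
(4, 2, R7, (1,))
(5, 3, R4, (0, 1))
(5, 3, R7, (1,))
(8, 0, R2, (0, 1))
(8, 2, R4, (0, 1))
(8, 3, R7, (1,))
(9, 0, R7, (1,))
(10, 0, R7, (1,))
(11, 0, R2, (0, 1))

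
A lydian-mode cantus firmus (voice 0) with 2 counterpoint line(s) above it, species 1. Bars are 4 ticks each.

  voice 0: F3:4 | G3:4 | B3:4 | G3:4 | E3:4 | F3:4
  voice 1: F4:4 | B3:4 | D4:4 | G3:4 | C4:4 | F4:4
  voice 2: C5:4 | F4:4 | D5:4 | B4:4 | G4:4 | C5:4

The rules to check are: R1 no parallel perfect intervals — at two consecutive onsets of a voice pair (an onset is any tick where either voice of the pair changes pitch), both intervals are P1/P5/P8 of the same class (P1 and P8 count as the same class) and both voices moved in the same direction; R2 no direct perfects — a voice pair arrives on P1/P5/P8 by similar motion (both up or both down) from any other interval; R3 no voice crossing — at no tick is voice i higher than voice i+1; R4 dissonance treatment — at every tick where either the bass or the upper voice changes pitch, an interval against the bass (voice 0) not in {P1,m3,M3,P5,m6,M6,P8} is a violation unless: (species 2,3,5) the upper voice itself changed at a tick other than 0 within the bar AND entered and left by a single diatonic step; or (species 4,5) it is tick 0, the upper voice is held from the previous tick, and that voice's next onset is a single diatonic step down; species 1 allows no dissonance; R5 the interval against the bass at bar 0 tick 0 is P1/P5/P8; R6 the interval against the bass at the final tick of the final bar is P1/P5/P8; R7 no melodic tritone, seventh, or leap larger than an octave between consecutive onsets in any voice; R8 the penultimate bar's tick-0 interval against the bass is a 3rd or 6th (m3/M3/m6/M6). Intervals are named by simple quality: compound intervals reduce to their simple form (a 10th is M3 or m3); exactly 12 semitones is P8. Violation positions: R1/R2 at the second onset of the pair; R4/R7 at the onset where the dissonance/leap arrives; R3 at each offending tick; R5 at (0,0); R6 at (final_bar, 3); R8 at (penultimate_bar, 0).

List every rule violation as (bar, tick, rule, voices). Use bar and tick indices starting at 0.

bar 0: v0=F3 v1=F4 v2=C5 downbeat P5
bar 1: v0=G3 v1=B3 v2=F4 downbeat m7
bar 2: v0=B3 v1=D4 v2=D5 downbeat m3
bar 3: v0=G3 v1=G3 v2=B4 downbeat M3
bar 4: v0=E3 v1=C4 v2=G4 downbeat m3
bar 5: v0=F3 v1=F4 v2=C5 downbeat P5
  -> R4 @ bar 1 tick 0 v(0, 2): G3/F4 m7 untreated
  -> R7 @ bar 1 tick 0 v(1,): F4->B3 leap 6st
  -> R2 @ bar 2 tick 0 v(1, 2): B3/F4 TT -> D4/D5 P8 similar
  -> R2 @ bar 3 tick 0 v(0, 1): B3/D4 m3 -> G3/G3 P1 similar
  -> R1 @ bar 5 tick 0 v(1, 2): C4/G4 P5 -> F4/C5 P5 similar
  -> R2 @ bar 5 tick 0 v(0, 1): E3/C4 m6 -> F3/F4 P8 similar
  -> R2 @ bar 5 tick 0 v(0, 2): E3/G4 m3 -> F3/C5 P5 similar

(1, 0, R4, (0, 2))
(1, 0, R7, (1,))
(2, 0, R2, (1, 2))
(3, 0, R2, (0, 1))
(5, 0, R1, (1, 2))
(5, 0, R2, (0, 1))
(5, 0, R2, (0, 2))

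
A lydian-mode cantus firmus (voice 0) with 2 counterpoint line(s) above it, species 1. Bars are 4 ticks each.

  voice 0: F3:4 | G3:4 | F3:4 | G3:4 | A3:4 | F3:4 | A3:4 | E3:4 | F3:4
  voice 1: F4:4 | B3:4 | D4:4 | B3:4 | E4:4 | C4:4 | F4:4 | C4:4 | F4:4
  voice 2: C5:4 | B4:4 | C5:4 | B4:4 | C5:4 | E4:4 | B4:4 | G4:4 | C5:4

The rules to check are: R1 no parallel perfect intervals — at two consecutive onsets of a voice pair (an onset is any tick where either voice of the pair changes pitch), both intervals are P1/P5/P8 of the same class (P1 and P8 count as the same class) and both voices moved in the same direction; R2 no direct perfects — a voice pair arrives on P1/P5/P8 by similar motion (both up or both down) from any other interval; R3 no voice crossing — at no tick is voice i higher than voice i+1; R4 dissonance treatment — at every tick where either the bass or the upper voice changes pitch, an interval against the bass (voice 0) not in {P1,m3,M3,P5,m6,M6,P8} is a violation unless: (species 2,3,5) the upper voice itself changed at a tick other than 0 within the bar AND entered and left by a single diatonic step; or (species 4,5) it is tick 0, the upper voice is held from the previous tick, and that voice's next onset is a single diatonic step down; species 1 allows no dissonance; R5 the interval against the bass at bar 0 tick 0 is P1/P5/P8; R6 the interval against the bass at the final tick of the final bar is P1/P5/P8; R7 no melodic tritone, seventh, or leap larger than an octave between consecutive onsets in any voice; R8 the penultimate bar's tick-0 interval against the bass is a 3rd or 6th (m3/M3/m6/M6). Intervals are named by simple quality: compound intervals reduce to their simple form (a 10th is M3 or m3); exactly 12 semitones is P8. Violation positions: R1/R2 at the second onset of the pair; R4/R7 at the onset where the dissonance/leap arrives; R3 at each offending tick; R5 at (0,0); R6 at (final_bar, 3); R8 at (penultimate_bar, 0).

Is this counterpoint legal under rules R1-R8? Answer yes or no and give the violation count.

bar 0: v0=F3 v1=F4 v2=C5 (P5)
bar 1: v0=G3 v1=B3 v2=B4 (M3)
bar 2: v0=F3 v1=D4 v2=C5 (P5)
bar 3: v0=G3 v1=B3 v2=B4 (M3)
bar 4: v0=A3 v1=E4 v2=C5 (m3)
bar 5: v0=F3 v1=C4 v2=E4 (M7)
bar 6: v0=A3 v1=F4 v2=B4 (M2)
bar 7: v0=E3 v1=C4 v2=G4 (m3)
bar 8: v0=F3 v1=F4 v2=C5 (P5)
  R2 @ bar1.0: F4/C5 P5 -> B3/B4 P8 similar
  R7 @ bar1.0: F4->B3 leap 6st
  R2 @ bar3.0: D4/C5 m7 -> B3/B4 P8 similar
  R2 @ bar4.0: G3/B3 M3 -> A3/E4 P5 similar
  R1 @ bar5.0: A3/E4 P5 -> F3/C4 P5 similar
  R4 @ bar5.0: F3/E4 M7 untreated
  R4 @ bar6.0: A3/B4 M2 untreated
  R2 @ bar7.0: F4/B4 TT -> C4/G4 P5 similar
  R1 @ bar8.0: C4/G4 P5 -> F4/C5 P5 similar
  R2 @ bar8.0: E3/C4 m6 -> F3/F4 P8 similar
  R2 @ bar8.0: E3/G4 m3 -> F3/C5 P5 similar

No (11 violations)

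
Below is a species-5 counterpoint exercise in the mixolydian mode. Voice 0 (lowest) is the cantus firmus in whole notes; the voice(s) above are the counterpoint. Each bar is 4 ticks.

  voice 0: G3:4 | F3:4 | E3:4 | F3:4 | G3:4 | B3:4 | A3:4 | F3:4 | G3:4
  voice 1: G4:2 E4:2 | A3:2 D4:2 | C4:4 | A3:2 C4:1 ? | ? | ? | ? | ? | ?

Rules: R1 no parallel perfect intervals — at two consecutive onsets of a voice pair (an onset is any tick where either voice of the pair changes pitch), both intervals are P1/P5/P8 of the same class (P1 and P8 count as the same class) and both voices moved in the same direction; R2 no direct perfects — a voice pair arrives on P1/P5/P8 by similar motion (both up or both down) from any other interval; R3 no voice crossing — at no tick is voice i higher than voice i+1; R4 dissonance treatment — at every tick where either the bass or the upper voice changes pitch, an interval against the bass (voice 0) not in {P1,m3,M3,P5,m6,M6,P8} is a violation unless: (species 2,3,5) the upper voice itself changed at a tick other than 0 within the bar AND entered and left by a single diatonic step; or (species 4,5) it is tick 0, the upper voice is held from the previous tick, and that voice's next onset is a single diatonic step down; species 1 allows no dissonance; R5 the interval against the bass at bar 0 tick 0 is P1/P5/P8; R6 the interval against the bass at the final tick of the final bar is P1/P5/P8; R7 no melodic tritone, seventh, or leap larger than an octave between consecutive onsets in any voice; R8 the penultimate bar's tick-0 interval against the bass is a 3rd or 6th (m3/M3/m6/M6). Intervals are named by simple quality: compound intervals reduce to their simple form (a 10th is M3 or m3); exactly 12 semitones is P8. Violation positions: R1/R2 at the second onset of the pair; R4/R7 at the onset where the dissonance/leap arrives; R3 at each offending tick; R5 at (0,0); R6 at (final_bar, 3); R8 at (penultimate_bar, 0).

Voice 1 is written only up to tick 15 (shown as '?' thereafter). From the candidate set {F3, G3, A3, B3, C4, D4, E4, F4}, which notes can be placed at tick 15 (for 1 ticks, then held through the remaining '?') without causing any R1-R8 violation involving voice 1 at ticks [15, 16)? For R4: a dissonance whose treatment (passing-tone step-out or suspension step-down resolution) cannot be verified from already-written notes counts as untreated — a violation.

{A3, C4, D4, F3, F4}

F3: legal
G3: violates R4
A3: legal
B3: violates R4
C4: legal
D4: legal
E4: violates R4
F4: legal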